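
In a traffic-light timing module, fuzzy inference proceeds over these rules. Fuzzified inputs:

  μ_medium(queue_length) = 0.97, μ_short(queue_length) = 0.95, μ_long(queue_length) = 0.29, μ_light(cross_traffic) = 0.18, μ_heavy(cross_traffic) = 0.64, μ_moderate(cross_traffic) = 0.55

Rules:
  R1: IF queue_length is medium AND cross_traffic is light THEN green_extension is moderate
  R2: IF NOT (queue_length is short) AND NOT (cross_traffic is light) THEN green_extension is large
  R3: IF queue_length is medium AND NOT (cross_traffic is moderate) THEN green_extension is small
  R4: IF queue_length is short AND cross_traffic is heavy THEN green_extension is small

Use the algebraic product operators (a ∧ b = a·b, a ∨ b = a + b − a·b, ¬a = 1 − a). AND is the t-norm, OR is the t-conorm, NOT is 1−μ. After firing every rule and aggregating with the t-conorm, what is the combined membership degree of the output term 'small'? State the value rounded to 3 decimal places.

R1: medium=0.97, light=0.18; AND[a·b] → w = 0.1746
R2: ¬short=1−0.95=0.05, ¬light=1−0.18=0.82; AND[a·b] → w = 0.0410
R3: medium=0.97, ¬moderate=1−0.55=0.45; AND[a·b] → w = 0.4365
R4: short=0.95, heavy=0.64; AND[a·b] → w = 0.6080
Rules with consequent 'small': {R3, R4} → strengths 0.4365, 0.6080
Aggregate via t-conorm [a + b − a·b]: 0.7791

0.779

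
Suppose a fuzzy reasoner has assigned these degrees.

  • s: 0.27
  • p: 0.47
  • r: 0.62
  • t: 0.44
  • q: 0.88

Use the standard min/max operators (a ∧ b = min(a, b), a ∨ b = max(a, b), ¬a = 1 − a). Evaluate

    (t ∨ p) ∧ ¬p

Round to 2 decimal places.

0.47

t ∨ p = max(a, b) on (0.44, 0.47) = 0.47
¬p = 1 − 0.47 = 0.53
(t ∨ p) ∧ ¬p = min(a, b) on (0.47, 0.53) = 0.47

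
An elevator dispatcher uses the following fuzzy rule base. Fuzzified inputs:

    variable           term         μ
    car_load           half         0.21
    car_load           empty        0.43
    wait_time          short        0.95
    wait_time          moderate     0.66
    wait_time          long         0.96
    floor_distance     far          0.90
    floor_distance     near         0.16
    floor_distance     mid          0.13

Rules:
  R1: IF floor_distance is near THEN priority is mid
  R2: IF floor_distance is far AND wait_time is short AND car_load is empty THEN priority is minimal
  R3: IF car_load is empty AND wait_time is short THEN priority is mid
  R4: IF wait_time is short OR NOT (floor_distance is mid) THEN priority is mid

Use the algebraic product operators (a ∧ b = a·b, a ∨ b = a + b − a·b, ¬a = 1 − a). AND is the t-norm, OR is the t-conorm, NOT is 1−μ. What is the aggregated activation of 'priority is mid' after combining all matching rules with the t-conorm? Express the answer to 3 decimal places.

R1: near=0.16 → w = 0.1600
R2: far=0.90, short=0.95, empty=0.43; AND[a·b] → w = 0.3676
R3: empty=0.43, short=0.95; AND[a·b] → w = 0.4085
R4: short=0.95, ¬mid=1−0.13=0.87; OR[a + b − a·b] → w = 0.9935
Rules with consequent 'mid': {R1, R3, R4} → strengths 0.1600, 0.4085, 0.9935
Aggregate via t-conorm [a + b − a·b]: 0.9968

0.997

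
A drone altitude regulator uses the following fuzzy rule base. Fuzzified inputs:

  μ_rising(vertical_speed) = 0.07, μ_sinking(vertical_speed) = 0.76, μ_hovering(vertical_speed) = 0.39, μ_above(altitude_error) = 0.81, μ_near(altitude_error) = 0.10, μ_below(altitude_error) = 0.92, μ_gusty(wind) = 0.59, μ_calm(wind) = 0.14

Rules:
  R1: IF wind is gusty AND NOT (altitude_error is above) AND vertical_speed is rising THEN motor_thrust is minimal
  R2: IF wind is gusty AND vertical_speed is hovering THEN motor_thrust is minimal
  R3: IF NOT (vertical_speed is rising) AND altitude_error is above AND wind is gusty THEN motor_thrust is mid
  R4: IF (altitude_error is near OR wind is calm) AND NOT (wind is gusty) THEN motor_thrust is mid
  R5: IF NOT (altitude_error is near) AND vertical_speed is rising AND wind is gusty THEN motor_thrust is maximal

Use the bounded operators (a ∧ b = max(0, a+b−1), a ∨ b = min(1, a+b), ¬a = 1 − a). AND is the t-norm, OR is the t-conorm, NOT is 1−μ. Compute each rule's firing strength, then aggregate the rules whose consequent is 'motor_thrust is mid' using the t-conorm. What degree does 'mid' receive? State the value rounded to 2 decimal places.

R1: gusty=0.59, ¬above=1−0.81=0.19, rising=0.07; AND[max(0, a+b−1)] → w = 0.00
R2: gusty=0.59, hovering=0.39; AND[max(0, a+b−1)] → w = 0.00
R3: ¬rising=1−0.07=0.93, above=0.81, gusty=0.59; AND[max(0, a+b−1)] → w = 0.33
R4: (near=0.10 OR calm=0.14) = 0.24; AND[max(0, a+b−1)] with ¬gusty=1−0.59=0.41 → w = 0.00
R5: ¬near=1−0.10=0.90, rising=0.07, gusty=0.59; AND[max(0, a+b−1)] → w = 0.00
Rules with consequent 'mid': {R3, R4} → strengths 0.33, 0.00
Aggregate via t-conorm [min(1, a+b)]: 0.33

0.33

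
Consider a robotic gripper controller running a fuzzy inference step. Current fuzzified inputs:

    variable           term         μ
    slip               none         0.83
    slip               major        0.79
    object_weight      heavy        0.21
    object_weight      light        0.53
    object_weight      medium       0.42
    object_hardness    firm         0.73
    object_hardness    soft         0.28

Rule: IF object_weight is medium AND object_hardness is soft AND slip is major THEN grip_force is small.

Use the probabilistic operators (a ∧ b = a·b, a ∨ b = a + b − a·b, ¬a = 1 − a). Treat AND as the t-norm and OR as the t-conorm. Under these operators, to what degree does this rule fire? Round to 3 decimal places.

firing strength: medium=0.42, soft=0.28, major=0.79; AND[a·b] → w = 0.0929

0.093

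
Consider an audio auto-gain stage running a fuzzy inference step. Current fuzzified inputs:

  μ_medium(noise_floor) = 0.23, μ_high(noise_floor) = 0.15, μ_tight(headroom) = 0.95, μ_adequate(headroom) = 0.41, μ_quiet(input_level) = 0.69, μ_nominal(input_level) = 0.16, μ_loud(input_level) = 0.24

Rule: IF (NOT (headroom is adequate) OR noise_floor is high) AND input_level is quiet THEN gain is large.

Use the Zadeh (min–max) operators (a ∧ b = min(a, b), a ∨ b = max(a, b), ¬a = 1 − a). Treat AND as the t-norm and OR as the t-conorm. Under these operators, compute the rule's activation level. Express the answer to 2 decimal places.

0.59

firing strength: (¬adequate=1−0.41=0.59 OR high=0.15) = 0.59; AND[min(a, b)] with quiet=0.69 → w = 0.59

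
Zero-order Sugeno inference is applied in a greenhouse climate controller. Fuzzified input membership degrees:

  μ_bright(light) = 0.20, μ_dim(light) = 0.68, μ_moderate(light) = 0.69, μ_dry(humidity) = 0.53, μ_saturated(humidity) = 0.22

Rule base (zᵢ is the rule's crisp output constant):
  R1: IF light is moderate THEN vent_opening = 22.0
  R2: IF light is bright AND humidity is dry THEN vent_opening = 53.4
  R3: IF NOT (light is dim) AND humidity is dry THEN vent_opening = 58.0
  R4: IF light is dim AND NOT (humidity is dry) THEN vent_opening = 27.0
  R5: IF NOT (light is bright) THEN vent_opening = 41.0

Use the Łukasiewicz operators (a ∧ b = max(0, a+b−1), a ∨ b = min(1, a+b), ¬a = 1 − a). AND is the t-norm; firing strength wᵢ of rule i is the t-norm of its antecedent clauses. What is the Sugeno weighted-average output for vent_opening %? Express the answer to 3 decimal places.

31.726

R1 (z=22.0): moderate=0.69 → w = 0.69
R2 (z=53.4): bright=0.20, dry=0.53; AND[max(0, a+b−1)] → w = 0.00
R3 (z=58.0): ¬dim=1−0.68=0.32, dry=0.53; AND[max(0, a+b−1)] → w = 0.00
R4 (z=27.0): dim=0.68, ¬dry=1−0.53=0.47; AND[max(0, a+b−1)] → w = 0.15
R5 (z=41.0): ¬bright=1−0.20=0.80 → w = 0.80
Weighted average = (0.69·22.0 + 0.00·53.4 + 0.00·58.0 + 0.15·27.0 + 0.80·41.0) / (0.69 + 0.00 + 0.00 + 0.15 + 0.80)
  = 52.0300 / 1.6400 = 31.726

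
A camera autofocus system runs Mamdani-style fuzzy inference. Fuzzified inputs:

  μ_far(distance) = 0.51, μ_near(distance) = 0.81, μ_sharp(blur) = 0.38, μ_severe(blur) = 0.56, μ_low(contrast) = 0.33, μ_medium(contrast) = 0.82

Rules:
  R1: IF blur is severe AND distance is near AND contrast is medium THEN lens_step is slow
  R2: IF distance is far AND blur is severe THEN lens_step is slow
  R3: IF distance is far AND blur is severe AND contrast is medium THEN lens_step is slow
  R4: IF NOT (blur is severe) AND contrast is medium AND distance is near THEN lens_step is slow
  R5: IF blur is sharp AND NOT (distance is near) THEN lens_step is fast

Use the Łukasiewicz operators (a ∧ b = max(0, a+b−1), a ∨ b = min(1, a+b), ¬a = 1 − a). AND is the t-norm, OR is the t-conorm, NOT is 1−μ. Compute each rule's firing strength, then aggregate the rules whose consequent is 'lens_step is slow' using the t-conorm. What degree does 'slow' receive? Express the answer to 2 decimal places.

0.33

R1: severe=0.56, near=0.81, medium=0.82; AND[max(0, a+b−1)] → w = 0.19
R2: far=0.51, severe=0.56; AND[max(0, a+b−1)] → w = 0.07
R3: far=0.51, severe=0.56, medium=0.82; AND[max(0, a+b−1)] → w = 0.00
R4: ¬severe=1−0.56=0.44, medium=0.82, near=0.81; AND[max(0, a+b−1)] → w = 0.07
R5: sharp=0.38, ¬near=1−0.81=0.19; AND[max(0, a+b−1)] → w = 0.00
Rules with consequent 'slow': {R1, R2, R3, R4} → strengths 0.19, 0.07, 0.00, 0.07
Aggregate via t-conorm [min(1, a+b)]: 0.33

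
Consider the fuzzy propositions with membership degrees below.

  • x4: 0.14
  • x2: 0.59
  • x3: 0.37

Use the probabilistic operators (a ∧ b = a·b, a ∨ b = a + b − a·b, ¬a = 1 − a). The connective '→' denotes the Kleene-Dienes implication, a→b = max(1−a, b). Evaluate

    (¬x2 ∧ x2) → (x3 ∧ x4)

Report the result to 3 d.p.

0.758

¬x2 = 1 − 0.5900 = 0.4100
¬x2 ∧ x2 = a·b on (0.4100, 0.5900) = 0.2419
x3 ∧ x4 = a·b on (0.3700, 0.1400) = 0.0518
(¬x2 ∧ x2) → (x3 ∧ x4)  [Kleene-Dienes: max(1−a, b)] with a=0.2419, b=0.0518 → 0.7581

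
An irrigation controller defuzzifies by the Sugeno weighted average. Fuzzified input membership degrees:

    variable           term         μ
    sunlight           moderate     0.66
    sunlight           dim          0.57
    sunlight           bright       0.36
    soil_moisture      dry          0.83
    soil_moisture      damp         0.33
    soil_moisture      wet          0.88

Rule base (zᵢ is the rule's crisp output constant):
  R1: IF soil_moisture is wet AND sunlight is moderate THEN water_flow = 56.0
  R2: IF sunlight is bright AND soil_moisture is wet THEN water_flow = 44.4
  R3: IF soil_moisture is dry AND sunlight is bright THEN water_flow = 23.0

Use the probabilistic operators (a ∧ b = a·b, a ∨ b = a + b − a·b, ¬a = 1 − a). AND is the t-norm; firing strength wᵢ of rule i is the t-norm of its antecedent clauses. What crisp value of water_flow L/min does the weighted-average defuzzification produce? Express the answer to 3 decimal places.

44.687

R1 (z=56.0): wet=0.88, moderate=0.66; AND[a·b] → w = 0.5808
R2 (z=44.4): bright=0.36, wet=0.88; AND[a·b] → w = 0.3168
R3 (z=23.0): dry=0.83, bright=0.36; AND[a·b] → w = 0.2988
Weighted average = (0.5808·56.0 + 0.3168·44.4 + 0.2988·23.0) / (0.5808 + 0.3168 + 0.2988)
  = 53.4631 / 1.1964 = 44.687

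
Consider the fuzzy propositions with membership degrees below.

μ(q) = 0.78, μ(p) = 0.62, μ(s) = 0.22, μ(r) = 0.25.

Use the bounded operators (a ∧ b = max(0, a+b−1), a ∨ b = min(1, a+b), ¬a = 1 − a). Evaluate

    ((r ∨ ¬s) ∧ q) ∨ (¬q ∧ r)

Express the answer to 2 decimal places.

0.78

¬s = 1 − 0.22 = 0.78
r ∨ ¬s = min(1, a+b) on (0.25, 0.78) = 1.00
(r ∨ ¬s) ∧ q = max(0, a+b−1) on (1.00, 0.78) = 0.78
¬q = 1 − 0.78 = 0.22
¬q ∧ r = max(0, a+b−1) on (0.22, 0.25) = 0.00
((r ∨ ¬s) ∧ q) ∨ (¬q ∧ r) = min(1, a+b) on (0.78, 0.00) = 0.78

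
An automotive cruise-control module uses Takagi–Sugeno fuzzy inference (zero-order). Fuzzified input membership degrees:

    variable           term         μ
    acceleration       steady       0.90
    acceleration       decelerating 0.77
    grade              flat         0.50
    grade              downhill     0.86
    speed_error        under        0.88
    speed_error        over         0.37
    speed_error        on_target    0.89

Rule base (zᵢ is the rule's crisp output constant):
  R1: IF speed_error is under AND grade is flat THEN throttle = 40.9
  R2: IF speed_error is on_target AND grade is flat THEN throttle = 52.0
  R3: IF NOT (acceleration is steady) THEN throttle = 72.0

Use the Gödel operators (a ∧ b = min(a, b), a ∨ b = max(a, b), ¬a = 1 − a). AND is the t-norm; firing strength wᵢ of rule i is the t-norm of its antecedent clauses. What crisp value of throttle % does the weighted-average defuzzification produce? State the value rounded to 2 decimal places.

R1 (z=40.9): under=0.88, flat=0.50; AND[min(a, b)] → w = 0.50
R2 (z=52.0): on_target=0.89, flat=0.50; AND[min(a, b)] → w = 0.50
R3 (z=72.0): ¬steady=1−0.90=0.10 → w = 0.10
Weighted average = (0.50·40.9 + 0.50·52.0 + 0.10·72.0) / (0.50 + 0.50 + 0.10)
  = 53.6500 / 1.1000 = 48.77

48.77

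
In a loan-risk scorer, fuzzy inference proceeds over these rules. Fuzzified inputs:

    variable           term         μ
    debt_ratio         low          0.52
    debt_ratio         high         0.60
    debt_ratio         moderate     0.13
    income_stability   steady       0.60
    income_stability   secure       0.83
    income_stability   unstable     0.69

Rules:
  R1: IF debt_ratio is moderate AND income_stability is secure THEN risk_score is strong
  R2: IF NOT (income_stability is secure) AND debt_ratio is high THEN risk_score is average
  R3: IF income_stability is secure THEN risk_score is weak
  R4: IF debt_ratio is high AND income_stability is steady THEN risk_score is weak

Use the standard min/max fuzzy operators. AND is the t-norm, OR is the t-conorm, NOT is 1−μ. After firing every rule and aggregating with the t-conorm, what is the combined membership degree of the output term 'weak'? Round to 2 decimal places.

0.83

R1: moderate=0.13, secure=0.83; AND[min(a, b)] → w = 0.13
R2: ¬secure=1−0.83=0.17, high=0.60; AND[min(a, b)] → w = 0.17
R3: secure=0.83 → w = 0.83
R4: high=0.60, steady=0.60; AND[min(a, b)] → w = 0.60
Rules with consequent 'weak': {R3, R4} → strengths 0.83, 0.60
Aggregate via t-conorm [max(a, b)]: 0.83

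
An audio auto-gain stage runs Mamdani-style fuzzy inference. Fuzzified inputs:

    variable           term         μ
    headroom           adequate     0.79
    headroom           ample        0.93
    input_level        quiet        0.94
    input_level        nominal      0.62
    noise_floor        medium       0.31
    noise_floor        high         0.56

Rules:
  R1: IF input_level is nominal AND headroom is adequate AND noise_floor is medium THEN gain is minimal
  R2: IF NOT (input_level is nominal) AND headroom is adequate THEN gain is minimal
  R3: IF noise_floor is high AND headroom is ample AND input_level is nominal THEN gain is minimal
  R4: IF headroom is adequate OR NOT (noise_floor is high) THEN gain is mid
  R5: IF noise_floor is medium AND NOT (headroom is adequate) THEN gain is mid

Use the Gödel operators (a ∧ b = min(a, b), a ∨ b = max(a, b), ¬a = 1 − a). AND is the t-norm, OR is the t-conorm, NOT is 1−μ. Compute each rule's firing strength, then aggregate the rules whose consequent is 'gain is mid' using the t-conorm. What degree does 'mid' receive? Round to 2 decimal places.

R1: nominal=0.62, adequate=0.79, medium=0.31; AND[min(a, b)] → w = 0.31
R2: ¬nominal=1−0.62=0.38, adequate=0.79; AND[min(a, b)] → w = 0.38
R3: high=0.56, ample=0.93, nominal=0.62; AND[min(a, b)] → w = 0.56
R4: adequate=0.79, ¬high=1−0.56=0.44; OR[max(a, b)] → w = 0.79
R5: medium=0.31, ¬adequate=1−0.79=0.21; AND[min(a, b)] → w = 0.21
Rules with consequent 'mid': {R4, R5} → strengths 0.79, 0.21
Aggregate via t-conorm [max(a, b)]: 0.79

0.79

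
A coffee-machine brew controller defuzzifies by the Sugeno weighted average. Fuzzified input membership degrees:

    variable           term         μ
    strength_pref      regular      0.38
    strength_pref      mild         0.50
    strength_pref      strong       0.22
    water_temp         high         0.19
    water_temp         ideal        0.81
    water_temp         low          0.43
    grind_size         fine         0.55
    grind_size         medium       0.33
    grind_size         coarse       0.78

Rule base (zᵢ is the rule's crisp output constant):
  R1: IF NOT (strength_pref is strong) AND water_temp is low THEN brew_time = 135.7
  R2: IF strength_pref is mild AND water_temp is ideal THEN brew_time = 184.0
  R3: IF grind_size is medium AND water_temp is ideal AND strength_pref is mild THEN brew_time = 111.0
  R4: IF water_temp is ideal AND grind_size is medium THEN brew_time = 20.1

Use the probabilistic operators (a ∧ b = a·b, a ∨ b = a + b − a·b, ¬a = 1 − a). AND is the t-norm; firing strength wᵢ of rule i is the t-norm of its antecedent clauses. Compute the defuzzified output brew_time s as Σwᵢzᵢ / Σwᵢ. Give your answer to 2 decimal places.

122.87

R1 (z=135.7): ¬strong=1−0.22=0.78, low=0.43; AND[a·b] → w = 0.3354
R2 (z=184.0): mild=0.50, ideal=0.81; AND[a·b] → w = 0.4050
R3 (z=111.0): medium=0.33, ideal=0.81, mild=0.50; AND[a·b] → w = 0.1337
R4 (z=20.1): ideal=0.81, medium=0.33; AND[a·b] → w = 0.2673
Weighted average = (0.3354·135.7 + 0.4050·184.0 + 0.1337·111.0 + 0.2673·20.1) / (0.3354 + 0.4050 + 0.1337 + 0.2673)
  = 140.2417 / 1.1414 = 122.87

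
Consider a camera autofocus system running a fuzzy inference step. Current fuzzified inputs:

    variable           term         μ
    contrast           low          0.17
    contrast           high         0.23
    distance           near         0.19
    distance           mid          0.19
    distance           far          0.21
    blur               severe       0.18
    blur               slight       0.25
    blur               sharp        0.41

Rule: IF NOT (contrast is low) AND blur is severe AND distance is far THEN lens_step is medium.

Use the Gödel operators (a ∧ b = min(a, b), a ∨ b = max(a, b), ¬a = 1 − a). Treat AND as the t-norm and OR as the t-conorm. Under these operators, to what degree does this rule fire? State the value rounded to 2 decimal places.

firing strength: ¬low=1−0.17=0.83, severe=0.18, far=0.21; AND[min(a, b)] → w = 0.18

0.18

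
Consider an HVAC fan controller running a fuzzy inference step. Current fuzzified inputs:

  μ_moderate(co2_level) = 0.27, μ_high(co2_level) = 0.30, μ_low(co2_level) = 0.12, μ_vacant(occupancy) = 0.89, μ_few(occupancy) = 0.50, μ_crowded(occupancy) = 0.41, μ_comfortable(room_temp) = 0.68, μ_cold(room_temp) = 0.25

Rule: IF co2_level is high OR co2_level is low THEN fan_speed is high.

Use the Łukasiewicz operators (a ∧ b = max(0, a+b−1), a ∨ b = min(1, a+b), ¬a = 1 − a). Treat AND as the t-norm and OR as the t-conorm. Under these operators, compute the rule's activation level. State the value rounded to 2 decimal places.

0.42

firing strength: high=0.30, low=0.12; OR[min(1, a+b)] → w = 0.42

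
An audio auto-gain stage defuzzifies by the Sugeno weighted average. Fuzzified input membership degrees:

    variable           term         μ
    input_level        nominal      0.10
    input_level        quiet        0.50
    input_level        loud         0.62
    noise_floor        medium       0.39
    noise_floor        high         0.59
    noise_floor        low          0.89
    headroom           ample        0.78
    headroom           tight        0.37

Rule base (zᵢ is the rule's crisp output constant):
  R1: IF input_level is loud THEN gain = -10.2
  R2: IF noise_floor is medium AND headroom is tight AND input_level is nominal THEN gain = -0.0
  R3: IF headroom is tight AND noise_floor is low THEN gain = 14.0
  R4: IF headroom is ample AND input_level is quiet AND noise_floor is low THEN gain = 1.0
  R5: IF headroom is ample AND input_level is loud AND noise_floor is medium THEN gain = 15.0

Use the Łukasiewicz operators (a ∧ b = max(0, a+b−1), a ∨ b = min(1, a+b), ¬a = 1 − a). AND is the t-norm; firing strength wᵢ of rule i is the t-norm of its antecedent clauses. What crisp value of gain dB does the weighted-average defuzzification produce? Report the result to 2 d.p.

-2.39

R1 (z=-10.2): loud=0.62 → w = 0.62
R2 (z=-0.0): medium=0.39, tight=0.37, nominal=0.10; AND[max(0, a+b−1)] → w = 0.00
R3 (z=14.0): tight=0.37, low=0.89; AND[max(0, a+b−1)] → w = 0.26
R4 (z=1.0): ample=0.78, quiet=0.50, low=0.89; AND[max(0, a+b−1)] → w = 0.17
R5 (z=15.0): ample=0.78, loud=0.62, medium=0.39; AND[max(0, a+b−1)] → w = 0.00
Weighted average = (0.62·-10.2 + 0.00·-0.0 + 0.26·14.0 + 0.17·1.0 + 0.00·15.0) / (0.62 + 0.00 + 0.26 + 0.17 + 0.00)
  = -2.5140 / 1.0500 = -2.39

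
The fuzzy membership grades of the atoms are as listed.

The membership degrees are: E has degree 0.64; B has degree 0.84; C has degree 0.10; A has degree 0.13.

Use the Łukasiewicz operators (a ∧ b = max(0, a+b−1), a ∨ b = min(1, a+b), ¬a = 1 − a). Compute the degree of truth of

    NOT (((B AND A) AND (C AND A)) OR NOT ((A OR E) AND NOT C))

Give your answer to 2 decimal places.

B AND A = max(0, a+b−1) on (0.84, 0.13) = 0.00
C AND A = max(0, a+b−1) on (0.10, 0.13) = 0.00
(B AND A) AND (C AND A) = max(0, a+b−1) on (0.00, 0.00) = 0.00
A OR E = min(1, a+b) on (0.13, 0.64) = 0.77
NOT C = 1 − 0.10 = 0.90
(A OR E) AND NOT C = max(0, a+b−1) on (0.77, 0.90) = 0.67
NOT ((A OR E) AND NOT C) = 1 − 0.67 = 0.33
((B AND A) AND (C AND A)) OR NOT ((A OR E) AND NOT C) = min(1, a+b) on (0.00, 0.33) = 0.33
NOT (((B AND A) AND (C AND A)) OR NOT ((A OR E) AND NOT C)) = 1 − 0.33 = 0.67

0.67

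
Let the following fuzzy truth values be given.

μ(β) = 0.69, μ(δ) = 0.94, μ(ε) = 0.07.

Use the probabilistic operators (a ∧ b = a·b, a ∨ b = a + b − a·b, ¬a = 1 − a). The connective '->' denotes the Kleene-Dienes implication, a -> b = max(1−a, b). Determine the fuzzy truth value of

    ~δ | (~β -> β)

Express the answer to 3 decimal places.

0.709

~δ = 1 − 0.9400 = 0.0600
~β = 1 − 0.6900 = 0.3100
~β -> β  [Kleene-Dienes: max(1−a, b)] with a=0.3100, b=0.6900 → 0.6900
~δ | (~β -> β) = a + b − a·b on (0.0600, 0.6900) = 0.7086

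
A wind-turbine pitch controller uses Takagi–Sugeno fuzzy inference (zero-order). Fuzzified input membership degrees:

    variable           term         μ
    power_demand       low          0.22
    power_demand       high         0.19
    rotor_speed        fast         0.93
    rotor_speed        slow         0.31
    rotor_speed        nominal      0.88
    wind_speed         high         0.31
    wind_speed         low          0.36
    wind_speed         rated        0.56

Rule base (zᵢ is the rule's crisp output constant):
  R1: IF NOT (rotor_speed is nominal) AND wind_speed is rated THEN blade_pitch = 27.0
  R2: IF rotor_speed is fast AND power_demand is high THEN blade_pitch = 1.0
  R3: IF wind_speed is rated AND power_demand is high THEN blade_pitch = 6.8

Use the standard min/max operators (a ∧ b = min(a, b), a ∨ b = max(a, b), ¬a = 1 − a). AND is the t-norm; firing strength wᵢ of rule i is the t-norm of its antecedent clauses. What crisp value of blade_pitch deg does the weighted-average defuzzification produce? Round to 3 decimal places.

R1 (z=27.0): ¬nominal=1−0.88=0.12, rated=0.56; AND[min(a, b)] → w = 0.12
R2 (z=1.0): fast=0.93, high=0.19; AND[min(a, b)] → w = 0.19
R3 (z=6.8): rated=0.56, high=0.19; AND[min(a, b)] → w = 0.19
Weighted average = (0.12·27.0 + 0.19·1.0 + 0.19·6.8) / (0.12 + 0.19 + 0.19)
  = 4.7220 / 0.5000 = 9.444

9.444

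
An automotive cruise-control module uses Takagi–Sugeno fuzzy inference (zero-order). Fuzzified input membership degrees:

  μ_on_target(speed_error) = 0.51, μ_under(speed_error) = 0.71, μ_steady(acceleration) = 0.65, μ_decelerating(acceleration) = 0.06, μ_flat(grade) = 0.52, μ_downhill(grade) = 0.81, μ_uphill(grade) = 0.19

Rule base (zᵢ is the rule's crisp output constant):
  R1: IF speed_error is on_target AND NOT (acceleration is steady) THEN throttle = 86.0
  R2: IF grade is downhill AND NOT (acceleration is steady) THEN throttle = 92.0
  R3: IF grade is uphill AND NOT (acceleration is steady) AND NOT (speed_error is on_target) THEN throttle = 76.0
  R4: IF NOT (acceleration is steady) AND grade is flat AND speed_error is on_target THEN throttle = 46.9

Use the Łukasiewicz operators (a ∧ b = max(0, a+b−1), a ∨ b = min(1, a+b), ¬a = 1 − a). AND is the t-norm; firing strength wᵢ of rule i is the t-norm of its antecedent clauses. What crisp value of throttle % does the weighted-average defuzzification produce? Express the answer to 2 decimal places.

R1 (z=86.0): on_target=0.51, ¬steady=1−0.65=0.35; AND[max(0, a+b−1)] → w = 0.00
R2 (z=92.0): downhill=0.81, ¬steady=1−0.65=0.35; AND[max(0, a+b−1)] → w = 0.16
R3 (z=76.0): uphill=0.19, ¬steady=1−0.65=0.35, ¬on_target=1−0.51=0.49; AND[max(0, a+b−1)] → w = 0.00
R4 (z=46.9): ¬steady=1−0.65=0.35, flat=0.52, on_target=0.51; AND[max(0, a+b−1)] → w = 0.00
Weighted average = (0.00·86.0 + 0.16·92.0 + 0.00·76.0 + 0.00·46.9) / (0.00 + 0.16 + 0.00 + 0.00)
  = 14.7200 / 0.1600 = 92.00

92.00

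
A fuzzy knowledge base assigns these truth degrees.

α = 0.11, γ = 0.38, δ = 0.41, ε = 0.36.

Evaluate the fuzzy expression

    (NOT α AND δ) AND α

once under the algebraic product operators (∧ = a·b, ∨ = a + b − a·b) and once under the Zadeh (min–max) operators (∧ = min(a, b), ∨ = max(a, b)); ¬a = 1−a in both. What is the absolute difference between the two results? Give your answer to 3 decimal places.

0.070

Under algebraic product:
  NOT α = 1 − 0.1100 = 0.8900
  NOT α AND δ = a·b on (0.8900, 0.4100) = 0.3649
  (NOT α AND δ) AND α = a·b on (0.3649, 0.1100) = 0.0401
  → value = 0.0401
Under Zadeh (min–max):
  NOT α = 1 − 0.11 = 0.89
  NOT α AND δ = min(a, b) on (0.89, 0.41) = 0.41
  (NOT α AND δ) AND α = min(a, b) on (0.41, 0.11) = 0.11
  → value = 0.1100
|0.0401 − 0.1100| = 0.070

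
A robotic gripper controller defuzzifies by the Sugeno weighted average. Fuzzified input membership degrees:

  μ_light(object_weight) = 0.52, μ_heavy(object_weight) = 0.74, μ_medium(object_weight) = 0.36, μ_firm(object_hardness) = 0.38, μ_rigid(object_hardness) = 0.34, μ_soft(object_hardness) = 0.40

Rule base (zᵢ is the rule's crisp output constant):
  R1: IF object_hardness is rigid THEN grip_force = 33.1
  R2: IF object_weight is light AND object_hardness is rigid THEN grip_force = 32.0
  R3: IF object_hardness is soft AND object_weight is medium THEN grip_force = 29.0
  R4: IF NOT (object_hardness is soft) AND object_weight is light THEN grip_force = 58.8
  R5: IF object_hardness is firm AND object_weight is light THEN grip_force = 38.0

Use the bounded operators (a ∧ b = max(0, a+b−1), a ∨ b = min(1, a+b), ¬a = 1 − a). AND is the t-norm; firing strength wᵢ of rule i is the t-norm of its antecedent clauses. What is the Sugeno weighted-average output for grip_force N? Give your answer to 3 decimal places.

R1 (z=33.1): rigid=0.34 → w = 0.34
R2 (z=32.0): light=0.52, rigid=0.34; AND[max(0, a+b−1)] → w = 0.00
R3 (z=29.0): soft=0.40, medium=0.36; AND[max(0, a+b−1)] → w = 0.00
R4 (z=58.8): ¬soft=1−0.40=0.60, light=0.52; AND[max(0, a+b−1)] → w = 0.12
R5 (z=38.0): firm=0.38, light=0.52; AND[max(0, a+b−1)] → w = 0.00
Weighted average = (0.34·33.1 + 0.00·32.0 + 0.00·29.0 + 0.12·58.8 + 0.00·38.0) / (0.34 + 0.00 + 0.00 + 0.12 + 0.00)
  = 18.3100 / 0.4600 = 39.804

39.804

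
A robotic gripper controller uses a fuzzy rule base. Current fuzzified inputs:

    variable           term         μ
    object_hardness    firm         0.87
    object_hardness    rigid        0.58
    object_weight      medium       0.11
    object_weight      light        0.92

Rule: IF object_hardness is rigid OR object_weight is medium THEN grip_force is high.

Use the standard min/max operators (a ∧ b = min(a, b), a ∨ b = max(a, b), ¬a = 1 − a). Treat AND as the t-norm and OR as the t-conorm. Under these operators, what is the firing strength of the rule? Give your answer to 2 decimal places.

0.58

firing strength: rigid=0.58, medium=0.11; OR[max(a, b)] → w = 0.58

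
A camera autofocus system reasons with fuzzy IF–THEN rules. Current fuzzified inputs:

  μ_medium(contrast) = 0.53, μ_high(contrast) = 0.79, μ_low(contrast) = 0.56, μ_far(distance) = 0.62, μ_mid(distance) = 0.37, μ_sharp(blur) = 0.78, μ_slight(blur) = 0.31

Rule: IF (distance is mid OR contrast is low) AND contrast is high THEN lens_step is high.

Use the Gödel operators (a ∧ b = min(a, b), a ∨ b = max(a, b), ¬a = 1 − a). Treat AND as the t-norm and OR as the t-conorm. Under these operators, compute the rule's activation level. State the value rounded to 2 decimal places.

0.56

firing strength: (mid=0.37 OR low=0.56) = 0.56; AND[min(a, b)] with high=0.79 → w = 0.56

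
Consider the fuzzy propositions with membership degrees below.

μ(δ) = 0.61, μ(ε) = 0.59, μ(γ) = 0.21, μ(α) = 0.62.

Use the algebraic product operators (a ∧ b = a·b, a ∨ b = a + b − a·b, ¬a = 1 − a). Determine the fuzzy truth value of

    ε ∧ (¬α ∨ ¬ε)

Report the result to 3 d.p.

0.374

¬α = 1 − 0.6200 = 0.3800
¬ε = 1 − 0.5900 = 0.4100
¬α ∨ ¬ε = a + b − a·b on (0.3800, 0.4100) = 0.6342
ε ∧ (¬α ∨ ¬ε) = a·b on (0.5900, 0.6342) = 0.3742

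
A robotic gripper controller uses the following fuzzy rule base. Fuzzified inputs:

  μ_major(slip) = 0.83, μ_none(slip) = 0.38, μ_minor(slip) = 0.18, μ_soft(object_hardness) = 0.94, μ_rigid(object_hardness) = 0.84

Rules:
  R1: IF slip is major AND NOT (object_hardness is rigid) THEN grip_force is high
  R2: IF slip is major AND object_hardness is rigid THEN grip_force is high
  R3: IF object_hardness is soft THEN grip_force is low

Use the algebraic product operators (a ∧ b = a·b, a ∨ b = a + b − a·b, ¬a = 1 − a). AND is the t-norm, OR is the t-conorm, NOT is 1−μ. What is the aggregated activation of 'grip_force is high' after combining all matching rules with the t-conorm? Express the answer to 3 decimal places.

0.737

R1: major=0.83, ¬rigid=1−0.84=0.16; AND[a·b] → w = 0.1328
R2: major=0.83, rigid=0.84; AND[a·b] → w = 0.6972
R3: soft=0.94 → w = 0.9400
Rules with consequent 'high': {R1, R2} → strengths 0.1328, 0.6972
Aggregate via t-conorm [a + b − a·b]: 0.7374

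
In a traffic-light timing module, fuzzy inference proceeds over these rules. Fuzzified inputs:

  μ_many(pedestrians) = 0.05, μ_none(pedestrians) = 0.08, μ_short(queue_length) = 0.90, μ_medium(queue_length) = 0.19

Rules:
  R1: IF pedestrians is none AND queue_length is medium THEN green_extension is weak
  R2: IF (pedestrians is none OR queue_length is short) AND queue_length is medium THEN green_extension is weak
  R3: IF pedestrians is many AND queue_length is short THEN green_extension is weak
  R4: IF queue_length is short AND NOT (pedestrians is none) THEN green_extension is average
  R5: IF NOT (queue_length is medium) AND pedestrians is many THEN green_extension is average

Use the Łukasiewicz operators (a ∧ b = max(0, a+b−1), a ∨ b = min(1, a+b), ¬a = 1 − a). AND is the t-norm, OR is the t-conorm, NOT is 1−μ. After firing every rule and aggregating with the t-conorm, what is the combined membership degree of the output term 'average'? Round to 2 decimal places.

R1: none=0.08, medium=0.19; AND[max(0, a+b−1)] → w = 0.00
R2: (none=0.08 OR short=0.90) = 0.98; AND[max(0, a+b−1)] with medium=0.19 → w = 0.17
R3: many=0.05, short=0.90; AND[max(0, a+b−1)] → w = 0.00
R4: short=0.90, ¬none=1−0.08=0.92; AND[max(0, a+b−1)] → w = 0.82
R5: ¬medium=1−0.19=0.81, many=0.05; AND[max(0, a+b−1)] → w = 0.00
Rules with consequent 'average': {R4, R5} → strengths 0.82, 0.00
Aggregate via t-conorm [min(1, a+b)]: 0.82

0.82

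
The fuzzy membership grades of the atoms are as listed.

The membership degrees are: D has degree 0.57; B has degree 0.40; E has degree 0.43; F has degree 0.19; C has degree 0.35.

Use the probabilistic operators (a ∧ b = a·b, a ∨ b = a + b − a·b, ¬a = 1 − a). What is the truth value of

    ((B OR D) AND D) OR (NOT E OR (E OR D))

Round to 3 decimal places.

0.939

B OR D = a + b − a·b on (0.4000, 0.5700) = 0.7420
(B OR D) AND D = a·b on (0.7420, 0.5700) = 0.4229
NOT E = 1 − 0.4300 = 0.5700
E OR D = a + b − a·b on (0.4300, 0.5700) = 0.7549
NOT E OR (E OR D) = a + b − a·b on (0.5700, 0.7549) = 0.8946
((B OR D) AND D) OR (NOT E OR (E OR D)) = a + b − a·b on (0.4229, 0.8946) = 0.9392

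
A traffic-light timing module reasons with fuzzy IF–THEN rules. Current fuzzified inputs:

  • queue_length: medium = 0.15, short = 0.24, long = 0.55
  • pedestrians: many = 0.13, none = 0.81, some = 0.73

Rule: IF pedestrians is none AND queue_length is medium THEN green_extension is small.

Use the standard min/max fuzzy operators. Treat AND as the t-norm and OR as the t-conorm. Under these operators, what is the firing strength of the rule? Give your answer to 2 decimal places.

firing strength: none=0.81, medium=0.15; AND[min(a, b)] → w = 0.15

0.15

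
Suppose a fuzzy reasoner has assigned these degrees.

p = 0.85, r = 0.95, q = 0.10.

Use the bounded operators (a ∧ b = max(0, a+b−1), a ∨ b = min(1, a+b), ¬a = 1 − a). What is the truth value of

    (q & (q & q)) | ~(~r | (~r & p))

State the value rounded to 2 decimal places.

0.95

q & q = max(0, a+b−1) on (0.10, 0.10) = 0.00
q & (q & q) = max(0, a+b−1) on (0.10, 0.00) = 0.00
~r = 1 − 0.95 = 0.05
~r = 1 − 0.95 = 0.05
~r & p = max(0, a+b−1) on (0.05, 0.85) = 0.00
~r | (~r & p) = min(1, a+b) on (0.05, 0.00) = 0.05
~(~r | (~r & p)) = 1 − 0.05 = 0.95
(q & (q & q)) | ~(~r | (~r & p)) = min(1, a+b) on (0.00, 0.95) = 0.95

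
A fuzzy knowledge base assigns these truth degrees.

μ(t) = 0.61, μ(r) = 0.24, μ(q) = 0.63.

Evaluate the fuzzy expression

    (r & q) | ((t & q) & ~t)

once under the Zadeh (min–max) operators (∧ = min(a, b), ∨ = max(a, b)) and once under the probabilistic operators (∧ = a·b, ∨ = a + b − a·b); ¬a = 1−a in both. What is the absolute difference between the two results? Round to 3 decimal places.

Under Zadeh (min–max):
  r & q = min(a, b) on (0.24, 0.63) = 0.24
  t & q = min(a, b) on (0.61, 0.63) = 0.61
  ~t = 1 − 0.61 = 0.39
  (t & q) & ~t = min(a, b) on (0.61, 0.39) = 0.39
  (r & q) | ((t & q) & ~t) = max(a, b) on (0.24, 0.39) = 0.39
  → value = 0.3900
Under probabilistic:
  r & q = a·b on (0.2400, 0.6300) = 0.1512
  t & q = a·b on (0.6100, 0.6300) = 0.3843
  ~t = 1 − 0.6100 = 0.3900
  (t & q) & ~t = a·b on (0.3843, 0.3900) = 0.1499
  (r & q) | ((t & q) & ~t) = a + b − a·b on (0.1512, 0.1499) = 0.2784
  → value = 0.2784
|0.3900 − 0.2784| = 0.112

0.112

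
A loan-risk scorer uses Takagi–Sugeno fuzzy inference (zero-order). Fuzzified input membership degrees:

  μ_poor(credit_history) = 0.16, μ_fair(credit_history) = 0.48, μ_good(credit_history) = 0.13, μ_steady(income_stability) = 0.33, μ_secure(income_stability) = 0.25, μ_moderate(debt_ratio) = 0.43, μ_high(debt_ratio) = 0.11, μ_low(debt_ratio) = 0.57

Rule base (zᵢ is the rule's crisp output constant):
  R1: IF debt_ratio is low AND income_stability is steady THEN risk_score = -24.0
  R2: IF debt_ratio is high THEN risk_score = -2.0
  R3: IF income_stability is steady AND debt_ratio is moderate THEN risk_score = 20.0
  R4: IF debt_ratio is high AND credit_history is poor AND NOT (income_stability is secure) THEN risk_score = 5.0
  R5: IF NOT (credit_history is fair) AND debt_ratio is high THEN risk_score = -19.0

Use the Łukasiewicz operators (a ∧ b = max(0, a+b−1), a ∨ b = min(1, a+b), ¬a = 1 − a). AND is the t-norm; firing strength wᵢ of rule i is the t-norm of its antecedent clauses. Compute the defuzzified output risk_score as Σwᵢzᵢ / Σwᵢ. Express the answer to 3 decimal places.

-2.000

R1 (z=-24.0): low=0.57, steady=0.33; AND[max(0, a+b−1)] → w = 0.00
R2 (z=-2.0): high=0.11 → w = 0.11
R3 (z=20.0): steady=0.33, moderate=0.43; AND[max(0, a+b−1)] → w = 0.00
R4 (z=5.0): high=0.11, poor=0.16, ¬secure=1−0.25=0.75; AND[max(0, a+b−1)] → w = 0.00
R5 (z=-19.0): ¬fair=1−0.48=0.52, high=0.11; AND[max(0, a+b−1)] → w = 0.00
Weighted average = (0.00·-24.0 + 0.11·-2.0 + 0.00·20.0 + 0.00·5.0 + 0.00·-19.0) / (0.00 + 0.11 + 0.00 + 0.00 + 0.00)
  = -0.2200 / 0.1100 = -2.000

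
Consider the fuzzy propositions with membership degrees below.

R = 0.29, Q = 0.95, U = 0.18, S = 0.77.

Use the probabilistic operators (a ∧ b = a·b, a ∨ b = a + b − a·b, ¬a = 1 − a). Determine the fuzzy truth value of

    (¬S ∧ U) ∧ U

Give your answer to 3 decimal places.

0.007

¬S = 1 − 0.7700 = 0.2300
¬S ∧ U = a·b on (0.2300, 0.1800) = 0.0414
(¬S ∧ U) ∧ U = a·b on (0.0414, 0.1800) = 0.0075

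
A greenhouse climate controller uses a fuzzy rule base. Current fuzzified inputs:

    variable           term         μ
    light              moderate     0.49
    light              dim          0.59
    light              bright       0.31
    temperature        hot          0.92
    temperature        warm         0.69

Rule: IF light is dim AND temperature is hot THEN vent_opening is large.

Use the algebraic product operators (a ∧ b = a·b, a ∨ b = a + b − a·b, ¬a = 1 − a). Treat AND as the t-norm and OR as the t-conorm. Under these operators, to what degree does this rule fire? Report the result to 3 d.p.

0.543

firing strength: dim=0.59, hot=0.92; AND[a·b] → w = 0.5428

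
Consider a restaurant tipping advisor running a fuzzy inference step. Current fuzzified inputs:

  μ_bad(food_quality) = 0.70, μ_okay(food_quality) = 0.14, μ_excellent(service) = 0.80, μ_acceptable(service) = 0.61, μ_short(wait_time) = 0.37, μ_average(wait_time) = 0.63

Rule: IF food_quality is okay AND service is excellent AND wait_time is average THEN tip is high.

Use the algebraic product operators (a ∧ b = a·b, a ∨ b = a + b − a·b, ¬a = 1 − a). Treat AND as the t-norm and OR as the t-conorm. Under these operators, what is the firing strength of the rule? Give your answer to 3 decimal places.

firing strength: okay=0.14, excellent=0.80, average=0.63; AND[a·b] → w = 0.0706

0.071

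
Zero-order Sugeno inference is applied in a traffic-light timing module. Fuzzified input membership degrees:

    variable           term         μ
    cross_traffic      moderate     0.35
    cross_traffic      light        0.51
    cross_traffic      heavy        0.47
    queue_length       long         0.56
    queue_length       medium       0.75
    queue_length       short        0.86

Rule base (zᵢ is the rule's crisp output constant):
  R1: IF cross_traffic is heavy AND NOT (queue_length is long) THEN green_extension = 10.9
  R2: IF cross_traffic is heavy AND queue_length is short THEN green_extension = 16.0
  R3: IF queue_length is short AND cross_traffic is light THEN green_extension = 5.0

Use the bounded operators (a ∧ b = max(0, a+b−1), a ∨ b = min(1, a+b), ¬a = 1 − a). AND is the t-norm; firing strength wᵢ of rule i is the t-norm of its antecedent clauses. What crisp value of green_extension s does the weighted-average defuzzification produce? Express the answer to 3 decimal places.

10.186

R1 (z=10.9): heavy=0.47, ¬long=1−0.56=0.44; AND[max(0, a+b−1)] → w = 0.00
R2 (z=16.0): heavy=0.47, short=0.86; AND[max(0, a+b−1)] → w = 0.33
R3 (z=5.0): short=0.86, light=0.51; AND[max(0, a+b−1)] → w = 0.37
Weighted average = (0.00·10.9 + 0.33·16.0 + 0.37·5.0) / (0.00 + 0.33 + 0.37)
  = 7.1300 / 0.7000 = 10.186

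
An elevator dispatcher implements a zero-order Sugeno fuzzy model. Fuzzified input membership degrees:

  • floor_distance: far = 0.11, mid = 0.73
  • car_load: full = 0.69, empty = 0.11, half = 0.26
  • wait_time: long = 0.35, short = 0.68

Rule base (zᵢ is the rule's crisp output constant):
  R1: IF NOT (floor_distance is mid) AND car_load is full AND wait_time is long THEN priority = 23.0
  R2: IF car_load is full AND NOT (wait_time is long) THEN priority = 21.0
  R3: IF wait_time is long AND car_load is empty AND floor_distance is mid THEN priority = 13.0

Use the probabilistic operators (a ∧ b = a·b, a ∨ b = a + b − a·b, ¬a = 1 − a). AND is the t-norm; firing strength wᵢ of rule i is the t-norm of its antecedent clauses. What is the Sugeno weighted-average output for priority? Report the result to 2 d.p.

R1 (z=23.0): ¬mid=1−0.73=0.27, full=0.69, long=0.35; AND[a·b] → w = 0.0652
R2 (z=21.0): full=0.69, ¬long=1−0.35=0.65; AND[a·b] → w = 0.4485
R3 (z=13.0): long=0.35, empty=0.11, mid=0.73; AND[a·b] → w = 0.0281
Weighted average = (0.0652·23.0 + 0.4485·21.0 + 0.0281·13.0) / (0.0652 + 0.4485 + 0.0281)
  = 11.2836 / 0.5418 = 20.83

20.83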